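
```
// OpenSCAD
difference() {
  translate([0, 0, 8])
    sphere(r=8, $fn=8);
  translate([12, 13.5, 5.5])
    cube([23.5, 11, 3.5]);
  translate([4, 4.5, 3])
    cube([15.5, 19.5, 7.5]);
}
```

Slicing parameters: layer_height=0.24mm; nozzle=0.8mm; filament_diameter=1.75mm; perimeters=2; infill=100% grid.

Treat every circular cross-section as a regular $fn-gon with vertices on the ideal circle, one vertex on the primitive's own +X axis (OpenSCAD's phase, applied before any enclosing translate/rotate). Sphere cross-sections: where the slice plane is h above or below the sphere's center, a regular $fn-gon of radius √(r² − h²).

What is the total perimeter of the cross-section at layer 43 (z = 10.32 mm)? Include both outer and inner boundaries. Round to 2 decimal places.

At z = 10.32 mm: the r=8 sphere contributes a regular 8-gon of circumradius √(8²−2.32²) = 7.656 (perimeter = 2·8·7.656·sin(180°/8) = 46.88 mm); the cube at (12, 13.5) is not intersected at this z (z outside [5.5, 9]); the 15.5×19.5 cube at (4, 4.5) contributes its full rectangle (perimeter 70.00 mm); After the difference (first − rest): starting from the r=8 sphere, the 15.5×19.5 cube at (4, 4.5) partially overlaps it — only the 1.88 mm² overlap (of its 302.25 mm²) is removed, clipping the outline — boundary = 47.65 mm. Overall, the cross-section is a single solid region. Total boundary length (outer) = 47.65 mm.

47.65 mm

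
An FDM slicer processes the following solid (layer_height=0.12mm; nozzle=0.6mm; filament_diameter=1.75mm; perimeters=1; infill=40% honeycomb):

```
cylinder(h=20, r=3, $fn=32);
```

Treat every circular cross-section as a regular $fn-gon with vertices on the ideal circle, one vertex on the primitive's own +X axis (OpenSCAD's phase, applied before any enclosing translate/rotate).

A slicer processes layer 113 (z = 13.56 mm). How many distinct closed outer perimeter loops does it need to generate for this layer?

At z = 13.56 mm: the r=3 cylinder contributes a regular 32-gon of circumradius 3. The result has 1 disconnected region.

1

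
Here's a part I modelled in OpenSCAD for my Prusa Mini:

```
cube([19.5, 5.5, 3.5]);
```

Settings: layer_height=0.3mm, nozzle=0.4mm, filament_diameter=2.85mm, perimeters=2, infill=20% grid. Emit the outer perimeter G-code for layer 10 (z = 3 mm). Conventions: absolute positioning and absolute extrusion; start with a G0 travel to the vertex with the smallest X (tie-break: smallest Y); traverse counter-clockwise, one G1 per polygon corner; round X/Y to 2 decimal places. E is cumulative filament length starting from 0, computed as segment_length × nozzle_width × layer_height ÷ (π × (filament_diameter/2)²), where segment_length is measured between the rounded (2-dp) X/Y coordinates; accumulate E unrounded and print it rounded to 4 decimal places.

At z = 3 mm: the cube (footprint 19.5×5.5) is included at this height. The outline is a single polygon with 4 vertices. Extrusion per mm of travel: 0.4 × 0.3 / (π × 1.425²) = 0.018811. Accumulating E over each segment gives final E = 0.9405.

G0 X0.00 Y0.00 Z3.00
G1 X19.50 Y0.00 E0.3668
G1 X19.50 Y5.50 E0.4703
G1 X0.00 Y5.50 E0.8371
G1 X0.00 Y0.00 E0.9405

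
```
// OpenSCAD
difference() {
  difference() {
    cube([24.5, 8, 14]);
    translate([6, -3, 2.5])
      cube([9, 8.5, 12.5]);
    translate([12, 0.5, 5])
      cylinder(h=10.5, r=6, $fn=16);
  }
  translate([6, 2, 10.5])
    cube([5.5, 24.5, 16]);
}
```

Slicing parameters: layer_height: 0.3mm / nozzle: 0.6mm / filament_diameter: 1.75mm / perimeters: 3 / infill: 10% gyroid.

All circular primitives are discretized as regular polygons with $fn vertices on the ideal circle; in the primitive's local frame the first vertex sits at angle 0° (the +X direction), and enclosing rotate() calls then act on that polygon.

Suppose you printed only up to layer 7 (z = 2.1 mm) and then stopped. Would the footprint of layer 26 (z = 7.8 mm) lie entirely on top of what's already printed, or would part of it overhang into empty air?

Compare the two slices. At z = 2.1: the cube is present — its section is the full 24.5×8 rectangle (area 196.00 mm²); the cube at (6, -3) does not reach this height (z outside [2.5, 15]); the cylinder at (12, 0.5) is absent (z outside [5, 15.5]); Subtracting the remaining from the first: none of the subtracted shapes is present at this height, so the 24.5×8 cube is unchanged — area = 196.00 mm²; the cube at (6, 2) does not reach this height (z outside [10.5, 26.5]); Subtracting the remaining from the first: none of the subtracted shapes is present at this height, so that combined region is unchanged — area = 196.00 mm². At z = 7.8: the cube (footprint 24.5×8) is included at this height (area 196.00 mm²); the cube at (6, -3) (footprint 9×8.5) is included at this height (area 76.50 mm²); the r=6 cylinder at (12, 0.5) contributes a regular 16-gon of circumradius 6 (area = (16/2)·6.000²·sin(360°/16) = 110.21 mm²); Taking the first minus the rest: starting from the 24.5×8 cube (196.00 mm²), the 9×8.5 cube at (6, -3) partially overlaps it — only the 49.50 mm² overlap (of its 76.50 mm²) is removed, clipping the outline; the r=6 cylinder at (12, 0.5) partially overlaps it — only the 16.02 mm² overlap (of its 110.21 mm²) is removed, clipping the outline — area = 130.48 mm²; the cube at (6, 2) does not reach this height (z outside [10.5, 26.5]); Taking the first minus the rest: none of the subtracted shapes is present at this height, so that combined region is unchanged — area = 130.48 mm². Checking containment: the cross-section at z = 7.8 is a subset of the cross-section at z = 2.1.

entirely on top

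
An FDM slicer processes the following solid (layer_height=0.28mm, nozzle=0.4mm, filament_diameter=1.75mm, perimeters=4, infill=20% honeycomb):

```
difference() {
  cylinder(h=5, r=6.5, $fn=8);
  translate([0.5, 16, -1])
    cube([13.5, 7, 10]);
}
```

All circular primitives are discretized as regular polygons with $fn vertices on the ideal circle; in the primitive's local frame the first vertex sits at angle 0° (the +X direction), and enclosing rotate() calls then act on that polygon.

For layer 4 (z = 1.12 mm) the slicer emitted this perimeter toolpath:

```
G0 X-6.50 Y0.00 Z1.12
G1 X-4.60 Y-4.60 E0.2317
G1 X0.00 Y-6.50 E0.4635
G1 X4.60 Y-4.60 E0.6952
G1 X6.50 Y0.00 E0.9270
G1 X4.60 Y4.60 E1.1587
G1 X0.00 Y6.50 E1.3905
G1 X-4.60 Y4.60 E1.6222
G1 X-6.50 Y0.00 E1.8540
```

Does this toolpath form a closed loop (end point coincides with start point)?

Start point (G0): (-6.50, 0.00). End point (last G1): the path returns to the start — closed.

yes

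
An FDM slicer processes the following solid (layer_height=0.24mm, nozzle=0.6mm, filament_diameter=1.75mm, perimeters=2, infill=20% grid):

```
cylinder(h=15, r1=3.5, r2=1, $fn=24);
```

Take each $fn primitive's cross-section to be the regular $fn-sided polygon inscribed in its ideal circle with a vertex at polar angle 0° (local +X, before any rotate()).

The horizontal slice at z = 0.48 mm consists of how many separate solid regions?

1

At z = 0.48 mm: the cone (r1=3.5→r2=1) has section circumradius 3.420 here — a regular 24-gon. The result has 1 disconnected region.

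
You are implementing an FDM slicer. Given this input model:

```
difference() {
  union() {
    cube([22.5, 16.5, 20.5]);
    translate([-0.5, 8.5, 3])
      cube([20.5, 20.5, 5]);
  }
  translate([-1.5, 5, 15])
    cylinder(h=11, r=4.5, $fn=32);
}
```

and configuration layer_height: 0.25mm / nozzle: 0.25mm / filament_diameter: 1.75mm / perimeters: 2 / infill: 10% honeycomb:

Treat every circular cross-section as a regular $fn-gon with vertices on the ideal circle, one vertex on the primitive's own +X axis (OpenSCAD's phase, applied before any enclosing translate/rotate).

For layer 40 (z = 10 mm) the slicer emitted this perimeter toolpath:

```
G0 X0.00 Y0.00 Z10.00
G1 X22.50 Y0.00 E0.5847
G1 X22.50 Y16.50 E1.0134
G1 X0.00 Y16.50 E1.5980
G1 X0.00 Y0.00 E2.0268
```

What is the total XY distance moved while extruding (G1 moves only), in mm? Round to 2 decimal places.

78.00 mm

Sum the Euclidean lengths of each G1 segment: total = 78.00 mm.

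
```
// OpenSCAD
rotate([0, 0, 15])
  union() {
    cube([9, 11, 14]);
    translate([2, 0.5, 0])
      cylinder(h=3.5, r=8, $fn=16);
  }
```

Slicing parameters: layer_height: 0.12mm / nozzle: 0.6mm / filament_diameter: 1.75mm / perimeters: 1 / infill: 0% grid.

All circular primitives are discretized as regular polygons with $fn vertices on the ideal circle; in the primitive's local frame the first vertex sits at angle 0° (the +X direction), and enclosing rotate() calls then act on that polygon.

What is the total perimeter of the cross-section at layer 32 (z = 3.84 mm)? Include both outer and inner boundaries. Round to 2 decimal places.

40.00 mm

At z = 3.84 mm: the cube (footprint 9×11) is included at this height (perimeter 40.00 mm); the cylinder at (2, 0.5) does not reach this height (z outside [0, 3.5]); Taking the union: only the 9×11 cube is present, so the union is just that shape — boundary = 40.00 mm; (rotated 15° about Z; rotation is an isometry so areas/perimeters/island counts are preserved). Overall, the cross-section is a single solid region. Total boundary length (outer) = 40.00 mm.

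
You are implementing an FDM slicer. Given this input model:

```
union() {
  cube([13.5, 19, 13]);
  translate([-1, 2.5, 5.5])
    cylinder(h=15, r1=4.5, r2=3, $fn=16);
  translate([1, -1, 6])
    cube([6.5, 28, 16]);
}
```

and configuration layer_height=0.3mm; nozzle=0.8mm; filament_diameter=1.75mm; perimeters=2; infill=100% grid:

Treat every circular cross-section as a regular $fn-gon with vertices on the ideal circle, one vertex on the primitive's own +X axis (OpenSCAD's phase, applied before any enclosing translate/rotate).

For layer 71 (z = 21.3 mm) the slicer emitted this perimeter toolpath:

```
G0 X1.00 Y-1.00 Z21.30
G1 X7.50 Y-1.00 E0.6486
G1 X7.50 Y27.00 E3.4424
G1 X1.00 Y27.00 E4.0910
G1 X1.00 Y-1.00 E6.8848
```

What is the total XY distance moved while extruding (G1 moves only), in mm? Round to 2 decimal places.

Sum the Euclidean lengths of each G1 segment: total = 69.00 mm.

69.00 mm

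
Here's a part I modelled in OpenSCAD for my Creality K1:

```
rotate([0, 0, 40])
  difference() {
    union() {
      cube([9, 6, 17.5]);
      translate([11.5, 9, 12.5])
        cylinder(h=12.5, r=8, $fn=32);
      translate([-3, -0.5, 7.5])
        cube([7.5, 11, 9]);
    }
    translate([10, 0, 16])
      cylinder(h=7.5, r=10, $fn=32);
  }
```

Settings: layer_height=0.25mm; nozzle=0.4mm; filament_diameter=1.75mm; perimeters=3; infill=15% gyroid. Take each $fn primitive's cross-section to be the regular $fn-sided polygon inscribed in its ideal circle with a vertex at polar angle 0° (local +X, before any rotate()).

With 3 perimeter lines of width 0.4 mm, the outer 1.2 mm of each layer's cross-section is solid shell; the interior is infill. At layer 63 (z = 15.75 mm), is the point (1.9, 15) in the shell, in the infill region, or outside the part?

infill

At z = 15.75 mm: the cube (footprint 9×6) is included at this height; the r=8 cylinder at (11.5, 9) contributes a regular 32-gon of circumradius 8; the 7.5×11 cube at (-3, -0.5) contributes its full rectangle; Taking the union: the regions partially overlap (shared area 45.23 mm²), so overlapping operands fuse into one piece — 1 connected region; the cylinder at (10, 0) is not intersected at this z (z outside [16, 23.5]); Taking the first minus the rest: none of the subtracted shapes is present at this height, so that combined region is unchanged — 1 connected region; (rotated 40° about Z; rotation is an isometry so areas/perimeters/island counts are preserved). Overall, the cross-section is a single solid region. Undo the 40° rotation: the query point maps to (11.097, 10.269) in the un-rotated model frame. The nearest boundary edge runs (8.44, 16.39)→(9.94, 16.85); distance from the point to it = 6.63 mm. The point is inside the cross-section and 6.63 mm from the nearest boundary — more than the 1.2 mm shell width (3 × 0.4), so it's in the infill interior.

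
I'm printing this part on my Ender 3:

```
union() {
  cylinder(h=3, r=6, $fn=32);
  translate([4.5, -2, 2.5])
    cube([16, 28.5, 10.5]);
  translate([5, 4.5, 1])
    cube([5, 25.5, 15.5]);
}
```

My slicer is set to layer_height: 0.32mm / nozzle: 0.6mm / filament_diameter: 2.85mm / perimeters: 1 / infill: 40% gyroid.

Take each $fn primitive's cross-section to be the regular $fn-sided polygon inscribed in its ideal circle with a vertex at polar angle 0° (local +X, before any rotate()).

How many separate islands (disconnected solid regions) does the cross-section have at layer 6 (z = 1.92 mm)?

2

At z = 1.92 mm: the cylinder: section is a regular 32-gon, circumradius r=6; the cube at (4.5, -2) is absent (z outside [2.5, 13]); the cube at (5, 4.5) is present — its section is the full 5×25.5 rectangle; Combining (union): the 2 present regions are separate (no shared area or edge), so areas and boundary lengths simply add and each stays a separate island — 2 connected regions. Overall, the cross-section has 2 separate islands. Island count = 2.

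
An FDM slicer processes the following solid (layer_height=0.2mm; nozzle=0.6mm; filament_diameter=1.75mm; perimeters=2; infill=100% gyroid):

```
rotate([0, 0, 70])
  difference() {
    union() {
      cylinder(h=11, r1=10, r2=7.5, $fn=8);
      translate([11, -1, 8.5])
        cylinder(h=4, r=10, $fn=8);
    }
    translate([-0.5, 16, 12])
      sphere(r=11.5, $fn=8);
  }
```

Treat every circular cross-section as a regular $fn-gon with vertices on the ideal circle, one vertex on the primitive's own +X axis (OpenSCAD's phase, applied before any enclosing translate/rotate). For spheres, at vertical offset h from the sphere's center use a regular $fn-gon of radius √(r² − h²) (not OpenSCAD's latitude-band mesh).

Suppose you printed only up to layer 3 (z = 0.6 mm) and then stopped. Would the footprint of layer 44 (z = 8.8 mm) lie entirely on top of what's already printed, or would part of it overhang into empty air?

Compare the two slices. At z = 0.6: the cone (r1=10→r2=7.5) has section circumradius 9.864 here — a regular 8-gon (area = (8/2)·9.864²·sin(360°/8) = 275.18 mm²); the cylinder at (11, -1) is absent (z outside [8.5, 12.5]); Merging all regions: only the cone is present, so the union is just that shape — area = 275.18 mm²; the sphere at (-0.5, 16): section is a regular 8-gon, circumradius = √(r²−h²) = √(11.5²−11.4²) = 1.513 (area = (8/2)·1.513²·sin(360°/8) = 6.48 mm²); Taking the first minus the rest: starting from that combined region (275.18 mm²), the r=11.5 sphere at (-0.5, 16) misses the remaining region (no effect) — area = 275.18 mm²; (whole slice rotated 70° about Z — lengths, areas and connectivity unchanged). At z = 8.8: the cone: at t=0.800 of its height the radius interpolates to r₁+(r₂−r₁)t = 8.000, giving a regular 8-gon of that circumradius (area = (8/2)·8.000²·sin(360°/8) = 181.02 mm²); the cylinder at (11, -1): section is a regular 8-gon, circumradius r=10 (area = (8/2)·10.000²·sin(360°/8) = 282.84 mm²); Combining (union): the regions partially overlap — summed areas 463.86 mm² minus the doubly-counted overlap 54.19 mm² gives 409.68 mm² — area = 409.68 mm²; the sphere at (-0.5, 16): section is a regular 8-gon, circumradius = √(r²−h²) = √(11.5²−3.2²) = 11.046 (area = (8/2)·11.046²·sin(360°/8) = 345.10 mm²); After the difference (first − rest): starting from the result so far (409.68 mm²), the r=11.5 sphere at (-0.5, 16) partially overlaps it — only the 11.15 mm² overlap (of its 345.10 mm²) is removed, clipping the outline — area = 398.53 mm²; (rotated 70° about Z; rotation is an isometry so areas/perimeters/island counts are preserved). Checking containment: at z = 8.8 the cross-section extends beyond the z = 0.6 cross-section by about 198.50 mm².

part overhangs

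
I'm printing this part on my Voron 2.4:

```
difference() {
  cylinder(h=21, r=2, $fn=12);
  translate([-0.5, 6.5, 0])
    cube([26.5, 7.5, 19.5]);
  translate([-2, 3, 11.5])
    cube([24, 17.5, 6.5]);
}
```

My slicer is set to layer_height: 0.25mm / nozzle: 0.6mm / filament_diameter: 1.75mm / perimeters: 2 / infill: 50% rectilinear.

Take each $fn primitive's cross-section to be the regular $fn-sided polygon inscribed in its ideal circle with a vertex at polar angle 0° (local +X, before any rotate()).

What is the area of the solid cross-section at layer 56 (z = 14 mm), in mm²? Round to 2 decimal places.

At z = 14 mm: the r=2 cylinder gives a regular 12-gon of circumradius 2 (constant along its height) (area = (12/2)·2.000²·sin(360°/12) = 12.00 mm²); the 26.5×7.5 cube at (-0.5, 6.5) contributes its full rectangle (area 198.75 mm²); the cube at (-2, 3) (footprint 24×17.5) is included at this height (area 420.00 mm²); Taking the first minus the rest: starting from the r=2 cylinder (12.00 mm²), the 26.5×7.5 cube at (-0.5, 6.5) misses the remaining region (no effect); the 24×17.5 cube at (-2, 3) misses the remaining region (no effect) — area = 12.00 mm². Overall, the cross-section is a single solid region. Net area = 12.00 mm².

12.00 mm²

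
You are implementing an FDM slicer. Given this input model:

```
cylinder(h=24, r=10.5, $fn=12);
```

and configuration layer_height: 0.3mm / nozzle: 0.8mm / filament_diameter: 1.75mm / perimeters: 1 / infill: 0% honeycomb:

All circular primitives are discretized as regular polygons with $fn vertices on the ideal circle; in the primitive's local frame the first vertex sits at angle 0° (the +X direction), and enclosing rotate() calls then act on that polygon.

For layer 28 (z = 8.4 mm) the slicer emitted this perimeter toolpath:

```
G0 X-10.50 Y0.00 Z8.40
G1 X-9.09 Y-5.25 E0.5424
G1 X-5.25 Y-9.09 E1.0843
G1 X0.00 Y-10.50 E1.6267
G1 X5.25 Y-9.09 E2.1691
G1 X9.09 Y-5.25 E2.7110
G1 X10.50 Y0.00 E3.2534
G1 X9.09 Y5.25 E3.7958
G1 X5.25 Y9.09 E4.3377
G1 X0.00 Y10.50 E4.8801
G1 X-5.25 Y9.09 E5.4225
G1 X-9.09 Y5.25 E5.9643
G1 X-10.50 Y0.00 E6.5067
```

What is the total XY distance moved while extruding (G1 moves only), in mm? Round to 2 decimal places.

Sum the Euclidean lengths of each G1 segment: total = 65.21 mm.

65.21 mm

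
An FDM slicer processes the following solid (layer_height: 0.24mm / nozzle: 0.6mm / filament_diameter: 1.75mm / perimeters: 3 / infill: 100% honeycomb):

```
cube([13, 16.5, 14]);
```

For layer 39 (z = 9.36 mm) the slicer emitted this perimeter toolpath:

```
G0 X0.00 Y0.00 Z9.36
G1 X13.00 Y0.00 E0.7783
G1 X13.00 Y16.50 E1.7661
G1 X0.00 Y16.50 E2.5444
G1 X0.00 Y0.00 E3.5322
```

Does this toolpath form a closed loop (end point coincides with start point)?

yes

Start point (G0): (0.00, 0.00). End point (last G1): the path returns to the start — closed.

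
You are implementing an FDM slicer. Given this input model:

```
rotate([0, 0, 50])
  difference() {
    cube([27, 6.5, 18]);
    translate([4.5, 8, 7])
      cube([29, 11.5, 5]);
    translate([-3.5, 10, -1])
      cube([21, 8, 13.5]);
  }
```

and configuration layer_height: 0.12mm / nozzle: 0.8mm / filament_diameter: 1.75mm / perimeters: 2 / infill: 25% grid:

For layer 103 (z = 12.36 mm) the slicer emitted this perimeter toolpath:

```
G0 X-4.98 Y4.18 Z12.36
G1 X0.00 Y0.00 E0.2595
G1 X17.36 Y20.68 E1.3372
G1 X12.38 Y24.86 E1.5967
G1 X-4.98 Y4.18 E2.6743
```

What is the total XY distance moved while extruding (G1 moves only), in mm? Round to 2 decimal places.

67.00 mm

Sum the Euclidean lengths of each G1 segment: total = 67.00 mm.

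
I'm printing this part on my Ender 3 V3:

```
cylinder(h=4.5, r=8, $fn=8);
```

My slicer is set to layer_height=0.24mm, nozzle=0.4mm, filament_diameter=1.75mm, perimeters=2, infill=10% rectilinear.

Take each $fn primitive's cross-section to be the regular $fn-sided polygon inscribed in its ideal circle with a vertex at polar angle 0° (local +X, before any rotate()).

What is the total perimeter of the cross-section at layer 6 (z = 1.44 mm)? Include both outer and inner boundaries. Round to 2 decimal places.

At z = 1.44 mm: the r=8 cylinder gives a regular 8-gon of circumradius 8 (constant along its height) (perimeter = 2·8·8.000·sin(180°/8) = 48.98 mm). Overall, the cross-section is a single solid region. Total boundary length (outer) = 48.98 mm.

48.98 mm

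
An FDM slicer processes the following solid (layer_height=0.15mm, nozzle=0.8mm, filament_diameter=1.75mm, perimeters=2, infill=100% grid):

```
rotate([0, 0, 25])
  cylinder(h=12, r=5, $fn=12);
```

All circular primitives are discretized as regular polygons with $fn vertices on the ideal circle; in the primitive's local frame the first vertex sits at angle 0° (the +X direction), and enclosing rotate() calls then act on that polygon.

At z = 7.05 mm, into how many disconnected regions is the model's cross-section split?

At z = 7.05 mm: the r=5 cylinder gives a regular 12-gon of circumradius 5 (constant along its height); (whole slice rotated 25° about Z — lengths, areas and connectivity unchanged). The result has 1 disconnected region.

1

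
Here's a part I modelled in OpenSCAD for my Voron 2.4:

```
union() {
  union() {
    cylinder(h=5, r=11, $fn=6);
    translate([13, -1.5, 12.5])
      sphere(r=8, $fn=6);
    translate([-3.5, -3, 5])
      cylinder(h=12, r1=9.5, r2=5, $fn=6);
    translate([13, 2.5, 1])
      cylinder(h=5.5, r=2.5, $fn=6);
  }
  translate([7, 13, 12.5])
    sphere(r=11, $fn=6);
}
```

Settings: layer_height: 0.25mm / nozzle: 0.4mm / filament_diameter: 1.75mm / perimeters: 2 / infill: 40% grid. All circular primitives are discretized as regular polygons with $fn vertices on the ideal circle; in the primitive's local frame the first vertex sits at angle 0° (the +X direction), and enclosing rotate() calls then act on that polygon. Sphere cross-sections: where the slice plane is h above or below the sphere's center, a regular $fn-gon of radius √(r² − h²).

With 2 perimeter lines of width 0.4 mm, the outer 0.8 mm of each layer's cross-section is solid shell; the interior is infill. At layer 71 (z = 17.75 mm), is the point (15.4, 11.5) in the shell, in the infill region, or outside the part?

At z = 17.75 mm: the cylinder does not reach this height (z outside [0, 5]); the r=8 sphere at (13, -1.5) slices to a regular 6-gon of circumradius 6.036 (√(r²−h²) with h=5.25 from center); the cone at (-3.5, -3) is absent (z outside [5, 17]); the cylinder at (13, 2.5) is absent (z outside [1, 6.5]); Merging all regions: only the r=8 sphere at (13, -1.5) is present, so the union is just that shape — 1 connected region; the r=11 sphere at (7, 13) contributes a regular 6-gon of circumradius √(11²−5.25²) = 9.666; Merging all regions: the 2 present regions are separate (no shared area or edge), so areas and boundary lengths simply add and each stays a separate island — 2 connected regions. Overall, the cross-section has 2 separate islands. The nearest boundary edge runs (16.67, 13.00)→(11.83, 4.63); distance from the point to it = 0.35 mm. (Shell/infill is judged within the island containing the point — the largest one.) The point is inside the cross-section, 0.35 mm from the nearest boundary — within the 0.8 mm shell band (2 × 0.4).

shell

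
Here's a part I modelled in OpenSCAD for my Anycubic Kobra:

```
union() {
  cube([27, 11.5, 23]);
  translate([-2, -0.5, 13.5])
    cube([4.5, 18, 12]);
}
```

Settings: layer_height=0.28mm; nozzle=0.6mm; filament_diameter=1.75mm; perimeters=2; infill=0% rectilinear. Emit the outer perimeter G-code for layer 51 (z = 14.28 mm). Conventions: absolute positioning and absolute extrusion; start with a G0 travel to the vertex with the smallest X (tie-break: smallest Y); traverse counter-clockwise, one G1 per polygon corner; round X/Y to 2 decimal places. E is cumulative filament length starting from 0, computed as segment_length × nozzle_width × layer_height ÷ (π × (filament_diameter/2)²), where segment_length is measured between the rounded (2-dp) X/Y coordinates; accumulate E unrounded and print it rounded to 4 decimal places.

At z = 14.28 mm: the cube (footprint 27×11.5) is included at this height; the 4.5×18 cube at (-2, -0.5) contributes its full rectangle; Combining (union): the regions partially overlap (shared area 28.75 mm²), so overlapping operands fuse into one piece — 1 connected region. The outline is a single polygon with 8 vertices. Extrusion per mm of travel: 0.6 × 0.28 / (π × 0.875²) = 0.069846. Accumulating E over each segment gives final E = 6.5656.

G0 X-2.00 Y-0.50 Z14.28
G1 X2.50 Y-0.50 E0.3143
G1 X2.50 Y0.00 E0.3492
G1 X27.00 Y0.00 E2.0605
G1 X27.00 Y11.50 E2.8637
G1 X2.50 Y11.50 E4.5749
G1 X2.50 Y17.50 E4.9940
G1 X-2.00 Y17.50 E5.3083
G1 X-2.00 Y-0.50 E6.5656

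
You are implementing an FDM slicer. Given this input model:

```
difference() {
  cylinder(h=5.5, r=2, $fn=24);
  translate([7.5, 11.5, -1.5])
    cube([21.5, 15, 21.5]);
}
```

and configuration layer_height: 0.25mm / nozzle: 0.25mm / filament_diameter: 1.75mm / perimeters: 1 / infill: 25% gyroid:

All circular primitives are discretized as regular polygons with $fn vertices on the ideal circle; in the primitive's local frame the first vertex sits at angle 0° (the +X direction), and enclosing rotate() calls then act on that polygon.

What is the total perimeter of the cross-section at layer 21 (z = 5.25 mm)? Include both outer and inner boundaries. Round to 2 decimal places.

At z = 5.25 mm: the r=2 cylinder contributes a regular 24-gon of circumradius 2 (perimeter = 2·24·2.000·sin(180°/24) = 12.53 mm); the cube at (7.5, 11.5) (footprint 21.5×15) is included at this height (perimeter 73.00 mm); After the difference (first − rest): starting from the r=2 cylinder, the 21.5×15 cube at (7.5, 11.5) misses the remaining region (no effect) — boundary = 12.53 mm. Overall, the cross-section is a single solid region. Total boundary length (outer) = 12.53 mm.

12.53 mm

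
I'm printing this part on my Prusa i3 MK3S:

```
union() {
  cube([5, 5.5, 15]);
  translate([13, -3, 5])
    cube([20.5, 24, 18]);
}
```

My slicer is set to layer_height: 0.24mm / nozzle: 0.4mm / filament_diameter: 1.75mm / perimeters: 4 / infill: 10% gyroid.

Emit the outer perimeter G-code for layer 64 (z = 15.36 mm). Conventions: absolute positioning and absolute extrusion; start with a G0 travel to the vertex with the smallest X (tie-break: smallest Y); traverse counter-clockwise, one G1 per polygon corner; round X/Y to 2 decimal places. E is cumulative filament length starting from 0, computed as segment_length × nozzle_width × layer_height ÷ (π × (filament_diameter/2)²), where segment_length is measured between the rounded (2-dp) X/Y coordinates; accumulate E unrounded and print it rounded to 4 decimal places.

At z = 15.36 mm: the cube does not reach this height (z outside [0, 15]); the cube at (13, -3) (footprint 20.5×24) is included at this height; Combining (union): only the 20.5×24 cube at (13, -3) is present, so the union is just that shape — 1 connected region. The outline is a single polygon with 4 vertices. Extrusion per mm of travel: 0.4 × 0.24 / (π × 0.875²) = 0.039912. Accumulating E over each segment gives final E = 3.5522.

G0 X13.00 Y-3.00 Z15.36
G1 X33.50 Y-3.00 E0.8182
G1 X33.50 Y21.00 E1.7761
G1 X13.00 Y21.00 E2.5943
G1 X13.00 Y-3.00 E3.5522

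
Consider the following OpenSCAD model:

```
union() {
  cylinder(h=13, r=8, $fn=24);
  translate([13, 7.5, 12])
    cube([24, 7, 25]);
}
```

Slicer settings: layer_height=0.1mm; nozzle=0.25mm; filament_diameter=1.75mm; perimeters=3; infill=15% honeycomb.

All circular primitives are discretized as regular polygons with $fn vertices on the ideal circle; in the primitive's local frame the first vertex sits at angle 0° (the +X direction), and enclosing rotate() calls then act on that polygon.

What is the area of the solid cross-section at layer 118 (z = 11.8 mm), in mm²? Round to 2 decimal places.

198.77 mm²

At z = 11.8 mm: the r=8 cylinder gives a regular 24-gon of circumradius 8 (constant along its height) (area = (24/2)·8.000²·sin(360°/24) = 198.77 mm²); the cube at (13, 7.5) is absent (z outside [12, 37]); Merging all regions: only the r=8 cylinder is present, so the union is just that shape — area = 198.77 mm². Overall, the cross-section is a single solid region. Net area = 198.77 mm².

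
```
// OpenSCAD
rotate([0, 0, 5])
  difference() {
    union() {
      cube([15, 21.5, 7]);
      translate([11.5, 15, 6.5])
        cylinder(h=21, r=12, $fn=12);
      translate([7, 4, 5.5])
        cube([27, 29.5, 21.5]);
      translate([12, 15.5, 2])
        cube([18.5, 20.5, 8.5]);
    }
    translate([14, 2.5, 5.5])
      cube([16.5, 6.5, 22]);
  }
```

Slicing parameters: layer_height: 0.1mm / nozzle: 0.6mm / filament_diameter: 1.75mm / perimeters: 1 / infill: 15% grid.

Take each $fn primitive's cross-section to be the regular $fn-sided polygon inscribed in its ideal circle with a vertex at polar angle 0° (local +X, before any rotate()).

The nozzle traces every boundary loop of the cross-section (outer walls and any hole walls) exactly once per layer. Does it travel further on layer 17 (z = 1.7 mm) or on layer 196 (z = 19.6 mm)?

Layer 17 (z = 1.7): the 15×21.5 cube contributes its full rectangle (perimeter 73.00 mm); the cylinder at (11.5, 15) does not reach this height (z outside [6.5, 27.5]); the cube at (7, 4) does not reach this height (z outside [5.5, 27]); the cube at (12, 15.5) is absent (z outside [2, 10.5]); Combining (union): only the 15×21.5 cube is present, so the union is just that shape — boundary = 73.00 mm; the cube at (14, 2.5) is not intersected at this z (z outside [5.5, 27.5]); After the difference (first − rest): none of the subtracted shapes is present at this height, so that combined region is unchanged — boundary = 73.00 mm; (rotated 5° about Z; rotation is an isometry so areas/perimeters/island counts are preserved). So its perimeter = 73.00 mm. Layer 196 (z = 19.6): the cube is not intersected at this z (z outside [0, 7]); the r=12 cylinder at (11.5, 15) contributes a regular 12-gon of circumradius 12 (perimeter = 2·12·12.000·sin(180°/12) = 74.54 mm); the cube at (7, 4) is present — its section is the full 27×29.5 rectangle (perimeter 113.00 mm); the cube at (12, 15.5) is not intersected at this z (z outside [2, 10.5]); Taking the union: the regions partially overlap (shared area 314.84 mm²), so the edge portions inside another operand are dropped and the merged outline is re-measured after clipping — boundary = 119.63 mm; the cube at (14, 2.5) is present — its section is the full 16.5×6.5 rectangle (perimeter 46.00 mm); Taking the first minus the rest: starting from that combined region, the 16.5×6.5 cube at (14, 2.5) partially overlaps it — only the 82.70 mm² overlap (of its 107.25 mm²) is removed, clipping the outline — boundary = 129.91 mm; (rotated 5° about Z; rotation is an isometry so areas/perimeters/island counts are preserved). So its perimeter = 129.91 mm. Layer 196 is larger (129.91 vs 73.00 mm).

layer 196 (z = 19.6 mm)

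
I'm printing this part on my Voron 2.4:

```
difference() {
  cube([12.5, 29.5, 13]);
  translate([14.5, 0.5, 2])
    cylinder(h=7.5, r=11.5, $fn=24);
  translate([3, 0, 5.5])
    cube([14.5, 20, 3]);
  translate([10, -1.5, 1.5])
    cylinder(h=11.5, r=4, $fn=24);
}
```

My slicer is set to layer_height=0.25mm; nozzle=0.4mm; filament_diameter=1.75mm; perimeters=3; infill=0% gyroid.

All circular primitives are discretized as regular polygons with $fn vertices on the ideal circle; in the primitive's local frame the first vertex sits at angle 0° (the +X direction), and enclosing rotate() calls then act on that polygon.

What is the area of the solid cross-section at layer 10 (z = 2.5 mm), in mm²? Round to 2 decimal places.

284.07 mm²

At z = 2.5 mm: the 12.5×29.5 cube contributes its full rectangle (area 368.75 mm²); the r=11.5 cylinder at (14.5, 0.5) contributes a regular 24-gon of circumradius 11.5 (area = (24/2)·11.500²·sin(360°/24) = 410.75 mm²); the cube at (3, 0) is absent (z outside [5.5, 8.5]); the cylinder at (10, -1.5): section is a regular 24-gon, circumradius r=4 (area = (24/2)·4.000²·sin(360°/24) = 49.69 mm²); Taking the first minus the rest: starting from the 12.5×29.5 cube (368.75 mm²), the r=11.5 cylinder at (14.5, 0.5) partially overlaps it — only the 84.68 mm² overlap (of its 410.75 mm²) is removed, clipping the outline; the r=4 cylinder at (10, -1.5) misses the remaining region (no effect) — area = 284.07 mm². Overall, the cross-section is a single solid region. Net area = 284.07 mm².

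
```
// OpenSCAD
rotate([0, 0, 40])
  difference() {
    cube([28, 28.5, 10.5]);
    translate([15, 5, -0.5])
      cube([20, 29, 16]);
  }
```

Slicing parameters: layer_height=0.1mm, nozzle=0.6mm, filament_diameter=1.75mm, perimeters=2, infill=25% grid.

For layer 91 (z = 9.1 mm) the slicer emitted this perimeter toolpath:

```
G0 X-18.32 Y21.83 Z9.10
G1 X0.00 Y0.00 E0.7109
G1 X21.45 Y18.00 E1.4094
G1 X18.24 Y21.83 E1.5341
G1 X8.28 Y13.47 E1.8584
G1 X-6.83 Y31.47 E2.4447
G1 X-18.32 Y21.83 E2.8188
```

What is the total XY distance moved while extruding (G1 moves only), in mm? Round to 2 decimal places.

Sum the Euclidean lengths of each G1 segment: total = 113.00 mm.

113.00 mm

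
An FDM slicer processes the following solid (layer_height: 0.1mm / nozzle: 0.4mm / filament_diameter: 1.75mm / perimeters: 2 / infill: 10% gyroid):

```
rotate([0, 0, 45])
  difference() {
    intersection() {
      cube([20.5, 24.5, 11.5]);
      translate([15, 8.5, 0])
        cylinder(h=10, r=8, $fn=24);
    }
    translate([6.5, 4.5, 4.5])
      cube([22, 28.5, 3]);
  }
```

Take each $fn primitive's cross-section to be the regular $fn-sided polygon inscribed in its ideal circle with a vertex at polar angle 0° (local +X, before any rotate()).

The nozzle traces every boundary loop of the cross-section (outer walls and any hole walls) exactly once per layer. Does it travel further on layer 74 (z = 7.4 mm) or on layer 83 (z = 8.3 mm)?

layer 83 (z = 8.3 mm)

Layer 74 (z = 7.4): the cube is present — its section is the full 20.5×24.5 rectangle (perimeter 90.00 mm); the r=8 cylinder at (15, 8.5) gives a regular 24-gon of circumradius 8 (constant along its height) (perimeter = 2·24·8.000·sin(180°/24) = 50.12 mm); Taking the intersection: the r=8 cylinder at (15, 8.5) partially overlaps the 20.5×24.5 cube; clipping to the common part keeps 179.29 mm² — boundary = 48.75 mm; the 22×28.5 cube at (6.5, 4.5) contributes its full rectangle (perimeter 101.00 mm); Taking the first minus the rest: starting from the result so far, the 22×28.5 cube at (6.5, 4.5) partially overlaps it — only the 142.06 mm² overlap (of its 627.00 mm²) is removed, clipping the outline — boundary = 28.63 mm; (rotated 45° about Z; rotation is an isometry so areas/perimeters/island counts are preserved). So its perimeter = 28.63 mm. Layer 83 (z = 8.3): the cube is present — its section is the full 20.5×24.5 rectangle (perimeter 90.00 mm); the r=8 cylinder at (15, 8.5) contributes a regular 24-gon of circumradius 8 (perimeter = 2·24·8.000·sin(180°/24) = 50.12 mm); Taking the intersection: the r=8 cylinder at (15, 8.5) partially overlaps the 20.5×24.5 cube; clipping to the common part keeps 179.29 mm² — boundary = 48.75 mm; the cube at (6.5, 4.5) does not reach this height (z outside [4.5, 7.5]); Taking the first minus the rest: none of the subtracted shapes is present at this height, so the result so far is unchanged — boundary = 48.75 mm; (whole slice rotated 45° about Z — lengths, areas and connectivity unchanged). So its perimeter = 48.75 mm. Layer 83 is larger (48.75 vs 28.63 mm).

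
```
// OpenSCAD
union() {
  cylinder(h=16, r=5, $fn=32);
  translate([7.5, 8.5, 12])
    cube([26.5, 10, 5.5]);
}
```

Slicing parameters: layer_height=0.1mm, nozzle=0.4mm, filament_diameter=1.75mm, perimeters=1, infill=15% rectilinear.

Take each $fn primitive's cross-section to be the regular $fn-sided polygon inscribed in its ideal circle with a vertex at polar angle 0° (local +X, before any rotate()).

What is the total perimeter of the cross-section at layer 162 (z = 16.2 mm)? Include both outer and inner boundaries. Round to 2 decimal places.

73.00 mm

At z = 16.2 mm: the cylinder is absent (z outside [0, 16]); the cube at (7.5, 8.5) (footprint 26.5×10) is included at this height (perimeter 73.00 mm); Taking the union: only the 26.5×10 cube at (7.5, 8.5) is present, so the union is just that shape — boundary = 73.00 mm. Overall, the cross-section is a single solid region. Total boundary length (outer) = 73.00 mm.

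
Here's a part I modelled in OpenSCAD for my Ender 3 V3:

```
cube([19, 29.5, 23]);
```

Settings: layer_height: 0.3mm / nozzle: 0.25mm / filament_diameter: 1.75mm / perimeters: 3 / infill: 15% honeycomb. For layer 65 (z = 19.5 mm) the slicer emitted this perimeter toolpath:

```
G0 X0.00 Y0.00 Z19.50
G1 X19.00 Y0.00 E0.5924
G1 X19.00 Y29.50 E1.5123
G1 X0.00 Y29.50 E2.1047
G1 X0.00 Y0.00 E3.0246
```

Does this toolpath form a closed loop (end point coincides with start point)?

yes

Start point (G0): (0.00, 0.00). End point (last G1): the path returns to the start — closed.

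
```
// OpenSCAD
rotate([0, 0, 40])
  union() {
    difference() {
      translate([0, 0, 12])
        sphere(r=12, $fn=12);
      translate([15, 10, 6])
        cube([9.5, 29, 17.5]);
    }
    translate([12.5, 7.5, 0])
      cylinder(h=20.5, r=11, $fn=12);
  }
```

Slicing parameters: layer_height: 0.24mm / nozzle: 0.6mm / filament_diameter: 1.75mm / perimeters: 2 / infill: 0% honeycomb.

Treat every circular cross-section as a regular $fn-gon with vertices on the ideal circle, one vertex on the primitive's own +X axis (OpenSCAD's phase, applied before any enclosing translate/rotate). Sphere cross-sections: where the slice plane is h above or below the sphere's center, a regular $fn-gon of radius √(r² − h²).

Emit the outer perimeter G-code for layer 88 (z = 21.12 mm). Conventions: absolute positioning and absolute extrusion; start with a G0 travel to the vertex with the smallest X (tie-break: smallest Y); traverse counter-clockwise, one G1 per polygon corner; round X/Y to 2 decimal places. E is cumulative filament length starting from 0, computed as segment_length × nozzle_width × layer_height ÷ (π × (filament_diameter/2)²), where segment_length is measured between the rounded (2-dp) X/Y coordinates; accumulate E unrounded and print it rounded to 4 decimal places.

G0 X-7.68 Y-1.35 Z21.12
G1 X-5.97 Y-5.01 E0.2419
G1 X-2.67 Y-7.33 E0.4834
G1 X1.35 Y-7.68 E0.7249
G1 X5.01 Y-5.97 E0.9668
G1 X7.33 Y-2.67 E1.2083
G1 X7.68 Y1.35 E1.4499
G1 X5.97 Y5.01 E1.6917
G1 X2.67 Y7.33 E1.9332
G1 X-1.35 Y7.68 E2.1748
G1 X-5.01 Y5.97 E2.4167
G1 X-7.33 Y2.67 E2.6582
G1 X-7.68 Y-1.35 E2.8997

At z = 21.12 mm: the sphere: section is a regular 12-gon, circumradius = √(r²−h²) = √(12²−9.12²) = 7.799; the cube at (15, 10) (footprint 9.5×29) is included at this height; Taking the first minus the rest: starting from the r=12 sphere, the 9.5×29 cube at (15, 10) misses the remaining region (no effect) — 1 connected region; the cylinder at (12.5, 7.5) is absent (z outside [0, 20.5]); Taking the union: only that combined region is present, so the union is just that shape — 1 connected region; (rotated 40° about Z; rotation is an isometry so areas/perimeters/island counts are preserved). The outline is a single polygon with 12 vertices. Extrusion per mm of travel: 0.6 × 0.24 / (π × 0.875²) = 0.059868. Accumulating E over each segment gives final E = 2.8997.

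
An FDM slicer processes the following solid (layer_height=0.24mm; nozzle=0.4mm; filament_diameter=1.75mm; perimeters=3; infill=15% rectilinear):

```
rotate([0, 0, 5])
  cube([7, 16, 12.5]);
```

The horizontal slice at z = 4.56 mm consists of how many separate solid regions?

1

At z = 4.56 mm: the cube is present — its section is the full 7×16 rectangle; (whole slice rotated 5° about Z — lengths, areas and connectivity unchanged). The result has 1 disconnected region.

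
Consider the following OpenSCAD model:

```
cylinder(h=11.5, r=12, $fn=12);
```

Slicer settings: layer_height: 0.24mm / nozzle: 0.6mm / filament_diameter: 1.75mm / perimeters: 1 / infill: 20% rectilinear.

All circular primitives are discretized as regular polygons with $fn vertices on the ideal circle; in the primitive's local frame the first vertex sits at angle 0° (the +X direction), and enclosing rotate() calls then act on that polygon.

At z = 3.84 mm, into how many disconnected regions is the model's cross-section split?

1

At z = 3.84 mm: the r=12 cylinder gives a regular 12-gon of circumradius 12 (constant along its height). The result has 1 disconnected region.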